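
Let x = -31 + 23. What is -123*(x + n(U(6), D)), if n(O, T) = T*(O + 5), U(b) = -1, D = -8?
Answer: 4920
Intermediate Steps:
n(O, T) = T*(5 + O)
x = -8
-123*(x + n(U(6), D)) = -123*(-8 - 8*(5 - 1)) = -123*(-8 - 8*4) = -123*(-8 - 32) = -123*(-40) = 4920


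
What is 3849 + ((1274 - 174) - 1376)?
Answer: 3573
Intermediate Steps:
3849 + ((1274 - 174) - 1376) = 3849 + (1100 - 1376) = 3849 - 276 = 3573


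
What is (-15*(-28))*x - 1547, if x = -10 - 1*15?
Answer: -12047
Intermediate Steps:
x = -25 (x = -10 - 15 = -25)
(-15*(-28))*x - 1547 = -15*(-28)*(-25) - 1547 = 420*(-25) - 1547 = -10500 - 1547 = -12047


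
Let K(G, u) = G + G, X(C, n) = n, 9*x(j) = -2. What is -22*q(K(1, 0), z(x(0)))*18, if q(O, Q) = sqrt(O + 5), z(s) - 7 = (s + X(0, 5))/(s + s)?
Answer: -396*sqrt(7) ≈ -1047.7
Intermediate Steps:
x(j) = -2/9 (x(j) = (1/9)*(-2) = -2/9)
K(G, u) = 2*G
z(s) = 7 + (5 + s)/(2*s) (z(s) = 7 + (s + 5)/(s + s) = 7 + (5 + s)/((2*s)) = 7 + (5 + s)*(1/(2*s)) = 7 + (5 + s)/(2*s))
q(O, Q) = sqrt(5 + O)
-22*q(K(1, 0), z(x(0)))*18 = -22*sqrt(5 + 2*1)*18 = -22*sqrt(5 + 2)*18 = -22*sqrt(7)*18 = -396*sqrt(7)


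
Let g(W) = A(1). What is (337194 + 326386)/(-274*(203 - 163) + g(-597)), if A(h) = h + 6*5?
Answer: -663580/10929 ≈ -60.717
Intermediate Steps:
A(h) = 30 + h (A(h) = h + 30 = 30 + h)
g(W) = 31 (g(W) = 30 + 1 = 31)
(337194 + 326386)/(-274*(203 - 163) + g(-597)) = (337194 + 326386)/(-274*(203 - 163) + 31) = 663580/(-274*40 + 31) = 663580/(-10960 + 31) = 663580/(-10929) = 663580*(-1/10929) = -663580/10929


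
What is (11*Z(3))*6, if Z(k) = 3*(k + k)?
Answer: 1188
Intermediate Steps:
Z(k) = 6*k (Z(k) = 3*(2*k) = 6*k)
(11*Z(3))*6 = (11*(6*3))*6 = (11*18)*6 = 198*6 = 1188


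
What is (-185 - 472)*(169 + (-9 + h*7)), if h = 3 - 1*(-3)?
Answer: -132714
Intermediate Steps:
h = 6 (h = 3 + 3 = 6)
(-185 - 472)*(169 + (-9 + h*7)) = (-185 - 472)*(169 + (-9 + 6*7)) = -657*(169 + (-9 + 42)) = -657*(169 + 33) = -657*202 = -132714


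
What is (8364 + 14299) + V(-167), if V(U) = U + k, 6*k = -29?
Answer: 134947/6 ≈ 22491.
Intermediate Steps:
k = -29/6 (k = (⅙)*(-29) = -29/6 ≈ -4.8333)
V(U) = -29/6 + U (V(U) = U - 29/6 = -29/6 + U)
(8364 + 14299) + V(-167) = (8364 + 14299) + (-29/6 - 167) = 22663 - 1031/6 = 134947/6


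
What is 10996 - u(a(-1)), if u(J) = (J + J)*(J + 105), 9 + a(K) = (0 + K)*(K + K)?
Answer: 12368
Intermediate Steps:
a(K) = -9 + 2*K² (a(K) = -9 + (0 + K)*(K + K) = -9 + K*(2*K) = -9 + 2*K²)
u(J) = 2*J*(105 + J) (u(J) = (2*J)*(105 + J) = 2*J*(105 + J))
10996 - u(a(-1)) = 10996 - 2*(-9 + 2*(-1)²)*(105 + (-9 + 2*(-1)²)) = 10996 - 2*(-9 + 2*1)*(105 + (-9 + 2*1)) = 10996 - 2*(-9 + 2)*(105 + (-9 + 2)) = 10996 - 2*(-7)*(105 - 7) = 10996 - 2*(-7)*98 = 10996 - 1*(-1372) = 10996 + 1372 = 12368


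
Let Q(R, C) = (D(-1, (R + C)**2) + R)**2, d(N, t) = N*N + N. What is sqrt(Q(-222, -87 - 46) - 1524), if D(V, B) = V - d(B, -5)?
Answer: sqrt(252251483376192556605) ≈ 1.5882e+10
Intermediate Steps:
d(N, t) = N + N**2 (d(N, t) = N**2 + N = N + N**2)
D(V, B) = V - B*(1 + B)
Q(R, C) = (-1 + R - (C + R)**2*(1 + (C + R)**2))**2 (Q(R, C) = ((-1 - (R + C)**2*(1 + (R + C)**2)) + R)**2 = ((-1 - (C + R)**2*(1 + (C + R)**2)) + R)**2 = (-1 + R - (C + R)**2*(1 + (C + R)**2))**2)
sqrt(Q(-222, -87 - 46) - 1524) = sqrt((1 + ((-87 - 46) - 222)**2 + ((-87 - 46) - 222)**4 - 1*(-222))**2 - 1524) = sqrt((1 + (-133 - 222)**2 + (-133 - 222)**4 + 222)**2 - 1524) = sqrt((1 + (-355)**2 + (-355)**4 + 222)**2 - 1524) = sqrt((1 + 126025 + 15882300625 + 222)**2 - 1524) = sqrt(15882426873**2 - 1524) = sqrt(252251483376192558129 - 1524) = sqrt(252251483376192556605)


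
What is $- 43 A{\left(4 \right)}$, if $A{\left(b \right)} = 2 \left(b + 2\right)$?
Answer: $-516$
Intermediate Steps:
$A{\left(b \right)} = 4 + 2 b$ ($A{\left(b \right)} = 2 \left(2 + b\right) = 4 + 2 b$)
$- 43 A{\left(4 \right)} = - 43 \left(4 + 2 \cdot 4\right) = - 43 \left(4 + 8\right) = \left(-43\right) 12 = -516$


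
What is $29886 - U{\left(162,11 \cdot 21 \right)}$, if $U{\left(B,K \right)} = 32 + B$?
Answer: $29692$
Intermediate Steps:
$29886 - U{\left(162,11 \cdot 21 \right)} = 29886 - \left(32 + 162\right) = 29886 - 194 = 29692$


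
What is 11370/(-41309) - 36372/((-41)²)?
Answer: -1521603918/69440429 ≈ -21.912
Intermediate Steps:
11370/(-41309) - 36372/((-41)²) = 11370*(-1/41309) - 36372/1681 = -11370/41309 - 36372*1/1681 = -11370/41309 - 36372/1681 = -1521603918/69440429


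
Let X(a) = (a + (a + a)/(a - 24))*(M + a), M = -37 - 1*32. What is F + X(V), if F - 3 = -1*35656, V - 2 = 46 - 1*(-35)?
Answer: -2032645/59 ≈ -34452.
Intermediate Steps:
M = -69 (M = -37 - 32 = -69)
V = 83 (V = 2 + (46 - 1*(-35)) = 2 + (46 + 35) = 2 + 81 = 83)
X(a) = (-69 + a)*(a + 2*a/(-24 + a)) (X(a) = (a + (a + a)/(a - 24))*(-69 + a) = (a + (2*a)/(-24 + a))*(-69 + a) = (a + 2*a/(-24 + a))*(-69 + a) = (-69 + a)*(a + 2*a/(-24 + a)))
F = -35653 (F = 3 - 1*35656 = 3 - 35656 = -35653)
F + X(V) = -35653 + 83*(1518 + 83² - 91*83)/(-24 + 83) = -35653 + 83*(1518 + 6889 - 7553)/59 = -35653 + 83*(1/59)*854 = -35653 + 70882/59 = -2032645/59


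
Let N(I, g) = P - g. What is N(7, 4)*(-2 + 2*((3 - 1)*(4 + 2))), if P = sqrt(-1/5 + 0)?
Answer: -88 + 22*I*sqrt(5)/5 ≈ -88.0 + 9.8387*I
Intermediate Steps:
P = I*sqrt(5)/5 (P = sqrt(-1*1/5 + 0) = sqrt(-1/5 + 0) = sqrt(-1/5) = I*sqrt(5)/5 ≈ 0.44721*I)
N(I, g) = -g + I*sqrt(5)/5 (N(I, g) = I*sqrt(5)/5 - g = -g + I*sqrt(5)/5)
N(7, 4)*(-2 + 2*((3 - 1)*(4 + 2))) = (-1*4 + I*sqrt(5)/5)*(-2 + 2*((3 - 1)*(4 + 2))) = (-4 + I*sqrt(5)/5)*(-2 + 2*(2*6)) = (-4 + I*sqrt(5)/5)*(-2 + 2*12) = (-4 + I*sqrt(5)/5)*(-2 + 24) = (-4 + I*sqrt(5)/5)*22 = -88 + 22*I*sqrt(5)/5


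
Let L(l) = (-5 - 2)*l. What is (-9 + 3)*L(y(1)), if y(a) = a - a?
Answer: 0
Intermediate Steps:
y(a) = 0
L(l) = -7*l
(-9 + 3)*L(y(1)) = (-9 + 3)*(-7*0) = -6*0 = 0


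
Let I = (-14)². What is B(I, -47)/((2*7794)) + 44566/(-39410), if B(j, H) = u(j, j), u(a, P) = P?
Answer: -85871306/76790385 ≈ -1.1183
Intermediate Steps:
I = 196
B(j, H) = j
B(I, -47)/((2*7794)) + 44566/(-39410) = 196/((2*7794)) + 44566/(-39410) = 196/15588 + 44566*(-1/39410) = 196*(1/15588) - 22283/19705 = 49/3897 - 22283/19705 = -85871306/76790385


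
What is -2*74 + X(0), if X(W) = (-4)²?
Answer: -132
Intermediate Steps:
X(W) = 16
-2*74 + X(0) = -2*74 + 16 = -148 + 16 = -132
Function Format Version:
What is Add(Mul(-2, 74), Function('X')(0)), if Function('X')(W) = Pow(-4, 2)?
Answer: -132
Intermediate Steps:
Function('X')(W) = 16
Add(Mul(-2, 74), Function('X')(0)) = Add(Mul(-2, 74), 16) = Add(-148, 16) = -132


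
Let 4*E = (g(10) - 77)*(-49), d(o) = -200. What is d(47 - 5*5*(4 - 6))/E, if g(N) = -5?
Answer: -400/2009 ≈ -0.19910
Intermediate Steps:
E = 2009/2 (E = ((-5 - 77)*(-49))/4 = (-82*(-49))/4 = (¼)*4018 = 2009/2 ≈ 1004.5)
d(47 - 5*5*(4 - 6))/E = -200/2009/2 = -200*2/2009 = -400/2009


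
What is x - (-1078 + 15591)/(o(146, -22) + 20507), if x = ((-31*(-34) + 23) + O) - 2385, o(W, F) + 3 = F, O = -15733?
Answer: -349048275/20482 ≈ -17042.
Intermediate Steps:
o(W, F) = -3 + F
x = -17041 (x = ((-31*(-34) + 23) - 15733) - 2385 = ((1054 + 23) - 15733) - 2385 = (1077 - 15733) - 2385 = -14656 - 2385 = -17041)
x - (-1078 + 15591)/(o(146, -22) + 20507) = -17041 - (-1078 + 15591)/((-3 - 22) + 20507) = -17041 - 14513/(-25 + 20507) = -17041 - 14513/20482 = -349048275/20482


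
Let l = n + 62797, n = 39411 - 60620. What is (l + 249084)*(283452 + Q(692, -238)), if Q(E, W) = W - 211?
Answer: 82261048016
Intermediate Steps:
n = -21209
Q(E, W) = -211 + W
l = 41588 (l = -21209 + 62797 = 41588)
(l + 249084)*(283452 + Q(692, -238)) = (41588 + 249084)*(283452 + (-211 - 238)) = 290672*(283452 - 449) = 290672*283003 = 82261048016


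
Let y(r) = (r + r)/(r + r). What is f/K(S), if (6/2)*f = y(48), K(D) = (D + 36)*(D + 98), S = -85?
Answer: -1/1911 ≈ -0.00052329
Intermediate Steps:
K(D) = (36 + D)*(98 + D)
y(r) = 1 (y(r) = (2*r)/((2*r)) = (2*r)*(1/(2*r)) = 1)
f = ⅓ (f = (⅓)*1 = ⅓ ≈ 0.33333)
f/K(S) = 1/(3*(3528 + (-85)² + 134*(-85))) = 1/(3*(3528 + 7225 - 11390)) = (⅓)/(-637) = (⅓)*(-1/637) = -1/1911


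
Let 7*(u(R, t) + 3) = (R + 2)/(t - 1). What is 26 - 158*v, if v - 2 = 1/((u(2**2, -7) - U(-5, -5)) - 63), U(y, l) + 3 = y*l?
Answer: -711006/2467 ≈ -288.21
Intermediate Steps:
u(R, t) = -3 + (2 + R)/(7*(-1 + t)) (u(R, t) = -3 + ((R + 2)/(t - 1))/7 = -3 + ((2 + R)/(-1 + t))/7 = -3 + (2 + R)/(7*(-1 + t)))
U(y, l) = -3 + l*y (U(y, l) = -3 + y*l = -3 + l*y)
v = 4906/2467 (v = 2 + 1/(((23 + 2**2 - 21*(-7))/(7*(-1 - 7)) - (-3 - 5*(-5))) - 63) = 2 + 1/(((1/7)*(23 + 4 + 147)/(-8) - (-3 + 25)) - 63) = 2 + 1/(((1/7)*(-1/8)*174 - 1*22) - 63) = 2 + 1/((-87/28 - 22) - 63) = 2 + 1/(-703/28 - 63) = 2 + 1/(-2467/28) = 2 - 28/2467 = 4906/2467 ≈ 1.9886)
26 - 158*v = 26 - 158*4906/2467 = 26 - 775148/2467 = -711006/2467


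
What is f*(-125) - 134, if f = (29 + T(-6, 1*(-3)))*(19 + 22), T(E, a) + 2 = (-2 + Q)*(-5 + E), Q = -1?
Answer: -307634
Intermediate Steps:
T(E, a) = 13 - 3*E (T(E, a) = -2 + (-2 - 1)*(-5 + E) = -2 - 3*(-5 + E) = -2 + (15 - 3*E) = 13 - 3*E)
f = 2460 (f = (29 + (13 - 3*(-6)))*(19 + 22) = (29 + (13 + 18))*41 = (29 + 31)*41 = 60*41 = 2460)
f*(-125) - 134 = 2460*(-125) - 134 = -307500 - 134 = -307634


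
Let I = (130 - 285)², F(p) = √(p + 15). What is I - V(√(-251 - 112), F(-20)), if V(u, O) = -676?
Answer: 24701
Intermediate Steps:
F(p) = √(15 + p)
I = 24025 (I = (-155)² = 24025)
I - V(√(-251 - 112), F(-20)) = 24025 - 1*(-676) = 24025 + 676 = 24701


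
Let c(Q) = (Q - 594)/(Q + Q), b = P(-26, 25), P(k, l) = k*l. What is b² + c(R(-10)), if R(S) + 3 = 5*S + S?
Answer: 5915073/14 ≈ 4.2251e+5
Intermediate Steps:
R(S) = -3 + 6*S (R(S) = -3 + (5*S + S) = -3 + 6*S)
b = -650 (b = -26*25 = -650)
c(Q) = (-594 + Q)/(2*Q) (c(Q) = (-594 + Q)/((2*Q)) = (-594 + Q)*(1/(2*Q)) = (-594 + Q)/(2*Q))
b² + c(R(-10)) = (-650)² + (-594 + (-3 + 6*(-10)))/(2*(-3 + 6*(-10))) = 422500 + (-594 + (-3 - 60))/(2*(-3 - 60)) = 422500 + (½)*(-594 - 63)/(-63) = 422500 + (½)*(-1/63)*(-657) = 422500 + 73/14 = 5915073/14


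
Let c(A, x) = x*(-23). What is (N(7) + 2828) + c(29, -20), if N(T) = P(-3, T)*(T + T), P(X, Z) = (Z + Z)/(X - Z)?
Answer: 16342/5 ≈ 3268.4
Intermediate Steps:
P(X, Z) = 2*Z/(X - Z) (P(X, Z) = (2*Z)/(X - Z) = 2*Z/(X - Z))
c(A, x) = -23*x
N(T) = 4*T**2/(-3 - T) (N(T) = (2*T/(-3 - T))*(T + T) = (2*T/(-3 - T))*(2*T) = 4*T**2/(-3 - T))
(N(7) + 2828) + c(29, -20) = (-4*7**2/(3 + 7) + 2828) - 23*(-20) = (-4*49/10 + 2828) + 460 = (-4*49*1/10 + 2828) + 460 = (-98/5 + 2828) + 460 = 14042/5 + 460 = 16342/5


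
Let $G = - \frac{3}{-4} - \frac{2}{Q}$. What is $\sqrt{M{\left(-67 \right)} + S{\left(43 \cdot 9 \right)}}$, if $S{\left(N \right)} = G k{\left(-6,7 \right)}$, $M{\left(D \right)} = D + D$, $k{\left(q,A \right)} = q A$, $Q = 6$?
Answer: $\frac{i \sqrt{606}}{2} \approx 12.309 i$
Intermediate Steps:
$k{\left(q,A \right)} = A q$
$M{\left(D \right)} = 2 D$
$G = \frac{5}{12}$ ($G = - \frac{3}{-4} - \frac{2}{6} = \left(-3\right) \left(- \frac{1}{4}\right) - \frac{1}{3} = \frac{3}{4} - \frac{1}{3} = \frac{5}{12} \approx 0.41667$)
$S{\left(N \right)} = - \frac{35}{2}$ ($S{\left(N \right)} = \frac{5 \cdot 7 \left(-6\right)}{12} = \frac{5}{12} \left(-42\right) = - \frac{35}{2}$)
$\sqrt{M{\left(-67 \right)} + S{\left(43 \cdot 9 \right)}} = \sqrt{2 \left(-67\right) - \frac{35}{2}} = \sqrt{-134 - \frac{35}{2}} = \sqrt{- \frac{303}{2}} = \frac{i \sqrt{606}}{2}$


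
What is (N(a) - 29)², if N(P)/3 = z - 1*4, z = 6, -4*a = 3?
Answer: 529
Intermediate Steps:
a = -¾ (a = -¼*3 = -¾ ≈ -0.75000)
N(P) = 6 (N(P) = 3*(6 - 1*4) = 3*(6 - 4) = 3*2 = 6)
(N(a) - 29)² = (6 - 29)² = (-23)² = 529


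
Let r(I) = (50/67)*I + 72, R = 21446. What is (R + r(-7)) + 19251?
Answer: 2731173/67 ≈ 40764.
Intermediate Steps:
r(I) = 72 + 50*I/67 (r(I) = (50*(1/67))*I + 72 = 50*I/67 + 72 = 72 + 50*I/67)
(R + r(-7)) + 19251 = (21446 + (72 + (50/67)*(-7))) + 19251 = (21446 + (72 - 350/67)) + 19251 = (21446 + 4474/67) + 19251 = 1441356/67 + 19251 = 2731173/67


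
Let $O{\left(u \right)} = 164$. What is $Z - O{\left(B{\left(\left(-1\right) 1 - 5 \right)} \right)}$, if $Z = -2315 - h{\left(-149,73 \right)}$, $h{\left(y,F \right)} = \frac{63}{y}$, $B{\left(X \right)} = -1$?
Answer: $- \frac{369308}{149} \approx -2478.6$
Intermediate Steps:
$Z = - \frac{344872}{149}$ ($Z = -2315 - \frac{63}{-149} = -2315 - 63 \left(- \frac{1}{149}\right) = -2315 - - \frac{63}{149} = -2315 + \frac{63}{149} = - \frac{344872}{149} \approx -2314.6$)
$Z - O{\left(B{\left(\left(-1\right) 1 - 5 \right)} \right)} = - \frac{344872}{149} - 164 = - \frac{369308}{149}$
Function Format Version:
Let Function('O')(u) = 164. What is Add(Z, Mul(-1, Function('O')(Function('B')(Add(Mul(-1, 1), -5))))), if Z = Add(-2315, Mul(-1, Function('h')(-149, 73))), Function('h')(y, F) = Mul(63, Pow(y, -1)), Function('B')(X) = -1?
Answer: Rational(-369308, 149) ≈ -2478.6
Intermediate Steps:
Z = Rational(-344872, 149) (Z = Add(-2315, Mul(-1, Mul(63, Pow(-149, -1)))) = Add(-2315, Mul(-1, Mul(63, Rational(-1, 149)))) = Add(-2315, Mul(-1, Rational(-63, 149))) = Add(-2315, Rational(63, 149)) = Rational(-344872, 149) ≈ -2314.6)
Add(Z, Mul(-1, Function('O')(Function('B')(Add(Mul(-1, 1), -5))))) = Add(Rational(-344872, 149), Mul(-1, 164)) = Add(Rational(-344872, 149), -164) = Rational(-369308, 149)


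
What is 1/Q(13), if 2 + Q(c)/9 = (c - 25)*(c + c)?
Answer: -1/2826 ≈ -0.00035386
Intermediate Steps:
Q(c) = -18 + 18*c*(-25 + c) (Q(c) = -18 + 9*((c - 25)*(c + c)) = -18 + 9*((-25 + c)*(2*c)) = -18 + 9*(2*c*(-25 + c)) = -18 + 18*c*(-25 + c))
1/Q(13) = 1/(-18 - 450*13 + 18*13**2) = 1/(-18 - 5850 + 18*169) = 1/(-18 - 5850 + 3042) = 1/(-2826) = -1/2826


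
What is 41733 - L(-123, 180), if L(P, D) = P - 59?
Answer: 41915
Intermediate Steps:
L(P, D) = -59 + P
41733 - L(-123, 180) = 41733 - (-59 - 123) = 41733 - 1*(-182) = 41733 + 182 = 41915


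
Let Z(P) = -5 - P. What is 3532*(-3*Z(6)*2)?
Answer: 233112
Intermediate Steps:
3532*(-3*Z(6)*2) = 3532*(-3*(-5 - 1*6)*2) = 3532*(-3*(-5 - 6)*2) = 3532*(-3*(-11)*2) = 3532*(33*2) = 3532*66 = 233112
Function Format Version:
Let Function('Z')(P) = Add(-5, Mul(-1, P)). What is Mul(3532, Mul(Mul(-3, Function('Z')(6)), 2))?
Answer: 233112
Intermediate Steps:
Mul(3532, Mul(Mul(-3, Function('Z')(6)), 2)) = Mul(3532, Mul(Mul(-3, Add(-5, Mul(-1, 6))), 2)) = Mul(3532, Mul(Mul(-3, Add(-5, -6)), 2)) = Mul(3532, Mul(Mul(-3, -11), 2)) = Mul(3532, Mul(33, 2)) = Mul(3532, 66) = 233112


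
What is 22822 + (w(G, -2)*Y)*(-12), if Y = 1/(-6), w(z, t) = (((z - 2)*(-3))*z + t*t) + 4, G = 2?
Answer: 22838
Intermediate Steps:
w(z, t) = 4 + t**2 + z*(6 - 3*z) (w(z, t) = (((-2 + z)*(-3))*z + t**2) + 4 = ((6 - 3*z)*z + t**2) + 4 = (z*(6 - 3*z) + t**2) + 4 = (t**2 + z*(6 - 3*z)) + 4 = 4 + t**2 + z*(6 - 3*z))
Y = -1/6 ≈ -0.16667
22822 + (w(G, -2)*Y)*(-12) = 22822 + ((4 + (-2)**2 - 3*2**2 + 6*2)*(-1/6))*(-12) = 22822 + ((4 + 4 - 3*4 + 12)*(-1/6))*(-12) = 22822 + ((4 + 4 - 12 + 12)*(-1/6))*(-12) = 22822 + (8*(-1/6))*(-12) = 22822 - 4/3*(-12) = 22822 + 16 = 22838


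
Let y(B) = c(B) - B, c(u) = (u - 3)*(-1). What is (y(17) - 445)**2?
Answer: 226576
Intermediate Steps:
c(u) = 3 - u (c(u) = (-3 + u)*(-1) = 3 - u)
y(B) = 3 - 2*B (y(B) = (3 - B) - B = 3 - 2*B)
(y(17) - 445)**2 = ((3 - 2*17) - 445)**2 = ((3 - 34) - 445)**2 = (-31 - 445)**2 = (-476)**2 = 226576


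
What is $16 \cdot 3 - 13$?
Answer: $35$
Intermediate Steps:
$16 \cdot 3 - 13 = 48 - 13 = 35$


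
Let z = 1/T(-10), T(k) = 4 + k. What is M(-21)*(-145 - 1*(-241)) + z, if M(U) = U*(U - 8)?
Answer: 350783/6 ≈ 58464.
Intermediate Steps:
z = -⅙ (z = 1/(4 - 10) = 1/(-6) = -⅙ ≈ -0.16667)
M(U) = U*(-8 + U)
M(-21)*(-145 - 1*(-241)) + z = (-21*(-8 - 21))*(-145 - 1*(-241)) - ⅙ = (-21*(-29))*(-145 + 241) - ⅙ = 609*96 - ⅙ = 58464 - ⅙ = 350783/6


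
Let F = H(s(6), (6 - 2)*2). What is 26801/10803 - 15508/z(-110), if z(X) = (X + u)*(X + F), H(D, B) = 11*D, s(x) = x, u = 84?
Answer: -2632165/237666 ≈ -11.075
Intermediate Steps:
F = 66 (F = 11*6 = 66)
z(X) = (66 + X)*(84 + X) (z(X) = (X + 84)*(X + 66) = (84 + X)*(66 + X) = (66 + X)*(84 + X))
26801/10803 - 15508/z(-110) = 26801/10803 - 15508/(5544 + (-110)² + 150*(-110)) = 26801*(1/10803) - 15508/(5544 + 12100 - 16500) = 26801/10803 - 15508/1144 = 26801/10803 - 15508*1/1144 = 26801/10803 - 3877/286 = -2632165/237666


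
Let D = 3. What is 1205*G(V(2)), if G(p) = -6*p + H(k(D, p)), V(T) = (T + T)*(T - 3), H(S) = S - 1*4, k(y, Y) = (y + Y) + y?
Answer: 26510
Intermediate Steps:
k(y, Y) = Y + 2*y (k(y, Y) = (Y + y) + y = Y + 2*y)
H(S) = -4 + S (H(S) = S - 4 = -4 + S)
V(T) = 2*T*(-3 + T) (V(T) = (2*T)*(-3 + T) = 2*T*(-3 + T))
G(p) = 2 - 5*p (G(p) = -6*p + (-4 + (p + 2*3)) = -6*p + (-4 + (p + 6)) = -6*p + (-4 + (6 + p)) = -6*p + (2 + p) = 2 - 5*p)
1205*G(V(2)) = 1205*(2 - 10*2*(-3 + 2)) = 1205*(2 - 10*2*(-1)) = 1205*(2 - 5*(-4)) = 1205*(2 + 20) = 1205*22 = 26510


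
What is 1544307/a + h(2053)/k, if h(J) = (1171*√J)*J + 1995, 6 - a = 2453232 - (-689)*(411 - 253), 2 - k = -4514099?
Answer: -6966046407447/11565524002888 + 2404063*√2053/4514101 ≈ 23.528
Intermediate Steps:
k = 4514101 (k = 2 - 1*(-4514099) = 2 + 4514099 = 4514101)
a = -2562088 (a = 6 - (2453232 - (-689)*(411 - 253)) = 6 - (2453232 - (-689)*158) = 6 - (2453232 - 1*(-108862)) = 6 - (2453232 + 108862) = 6 - 1*2562094 = 6 - 2562094 = -2562088)
h(J) = 1995 + 1171*J^(3/2) (h(J) = 1171*J^(3/2) + 1995 = 1995 + 1171*J^(3/2))
1544307/a + h(2053)/k = 1544307/(-2562088) + (1995 + 1171*2053^(3/2))/4514101 = 1544307*(-1/2562088) + (1995 + 1171*(2053*√2053))*(1/4514101) = -1544307/2562088 + (1995 + 2404063*√2053)*(1/4514101) = -1544307/2562088 + (1995/4514101 + 2404063*√2053/4514101) = -6966046407447/11565524002888 + 2404063*√2053/4514101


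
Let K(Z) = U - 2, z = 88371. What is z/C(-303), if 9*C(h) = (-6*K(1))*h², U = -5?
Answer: 29457/142814 ≈ 0.20626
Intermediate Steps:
K(Z) = -7 (K(Z) = -5 - 2 = -7)
C(h) = 14*h²/3 (C(h) = ((-6*(-7))*h²)/9 = (42*h²)/9 = 14*h²/3)
z/C(-303) = 88371/(((14/3)*(-303)²)) = 88371/(((14/3)*91809)) = 88371/428442 = 88371*(1/428442) = 29457/142814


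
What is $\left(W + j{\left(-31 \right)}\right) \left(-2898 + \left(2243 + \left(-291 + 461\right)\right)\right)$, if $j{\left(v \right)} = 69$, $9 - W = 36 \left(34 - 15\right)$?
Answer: $293910$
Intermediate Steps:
$W = -675$ ($W = 9 - 36 \left(34 - 15\right) = 9 - 36 \cdot 19 = 9 - 684 = -675$)
$\left(W + j{\left(-31 \right)}\right) \left(-2898 + \left(2243 + \left(-291 + 461\right)\right)\right) = \left(-675 + 69\right) \left(-2898 + \left(2243 + \left(-291 + 461\right)\right)\right) = - 606 \left(-2898 + \left(2243 + 170\right)\right) = - 606 \left(-2898 + 2413\right) = \left(-606\right) \left(-485\right) = 293910$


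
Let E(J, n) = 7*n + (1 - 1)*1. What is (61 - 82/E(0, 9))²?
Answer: 14145121/3969 ≈ 3563.9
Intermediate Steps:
E(J, n) = 7*n (E(J, n) = 7*n + 0*1 = 7*n + 0 = 7*n)
(61 - 82/E(0, 9))² = (61 - 82/(7*9))² = (61 - 82/63)² = (3761/63)² = 14145121/3969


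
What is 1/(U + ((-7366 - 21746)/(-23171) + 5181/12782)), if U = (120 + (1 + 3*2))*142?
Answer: 26924702/485604817553 ≈ 5.5446e-5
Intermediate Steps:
U = 18034 (U = (120 + (1 + 6))*142 = (120 + 7)*142 = 127*142 = 18034)
1/(U + ((-7366 - 21746)/(-23171) + 5181/12782)) = 1/(18034 + ((-7366 - 21746)/(-23171) + 5181/12782)) = 1/(18034 + (-29112*(-1/23171) + 5181*(1/12782))) = 1/(18034 + (29112/23171 + 471/1162)) = 1/(18034 + 44741685/26924702) = 1/(485604817553/26924702) = 26924702/485604817553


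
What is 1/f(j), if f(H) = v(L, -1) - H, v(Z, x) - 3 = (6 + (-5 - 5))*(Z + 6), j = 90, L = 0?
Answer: -1/111 ≈ -0.0090090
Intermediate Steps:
v(Z, x) = -21 - 4*Z (v(Z, x) = 3 + (6 + (-5 - 5))*(Z + 6) = 3 + (6 - 10)*(6 + Z) = 3 - 4*(6 + Z) = 3 + (-24 - 4*Z) = -21 - 4*Z)
f(H) = -21 - H (f(H) = (-21 - 4*0) - H = (-21 + 0) - H = -21 - H)
1/f(j) = 1/(-21 - 1*90) = 1/(-21 - 90) = 1/(-111) = -1/111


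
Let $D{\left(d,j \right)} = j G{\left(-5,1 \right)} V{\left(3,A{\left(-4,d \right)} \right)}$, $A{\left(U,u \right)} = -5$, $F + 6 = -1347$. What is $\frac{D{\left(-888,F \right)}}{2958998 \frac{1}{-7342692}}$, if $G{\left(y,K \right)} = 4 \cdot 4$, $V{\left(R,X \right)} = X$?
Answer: $- \frac{56769498720}{211357} \approx -2.686 \cdot 10^{5}$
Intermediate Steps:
$F = -1353$ ($F = -6 - 1347 = -1353$)
$G{\left(y,K \right)} = 16$
$D{\left(d,j \right)} = - 80 j$ ($D{\left(d,j \right)} = j 16 \left(-5\right) = 16 j \left(-5\right) = - 80 j$)
$\frac{D{\left(-888,F \right)}}{2958998 \frac{1}{-7342692}} = \frac{\left(-80\right) \left(-1353\right)}{2958998 \frac{1}{-7342692}} = \frac{108240}{2958998 \left(- \frac{1}{7342692}\right)} = \frac{108240}{- \frac{211357}{524478}} = 108240 \left(- \frac{524478}{211357}\right) = - \frac{56769498720}{211357}$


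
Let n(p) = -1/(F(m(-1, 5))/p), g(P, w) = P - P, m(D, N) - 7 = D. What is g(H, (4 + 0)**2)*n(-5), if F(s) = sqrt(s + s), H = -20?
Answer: 0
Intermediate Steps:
m(D, N) = 7 + D
F(s) = sqrt(2)*sqrt(s) (F(s) = sqrt(2*s) = sqrt(2)*sqrt(s))
g(P, w) = 0
n(p) = -p*sqrt(3)/6 (n(p) = -1/((sqrt(2)*sqrt(7 - 1))/p) = -1/((sqrt(2)*sqrt(6))/p) = -1/((2*sqrt(3))/p) = -1/(2*sqrt(3)/p) = -p*sqrt(3)/6)
g(H, (4 + 0)**2)*n(-5) = 0*(-1/6*(-5)*sqrt(3)) = 0*(5*sqrt(3)/6) = 0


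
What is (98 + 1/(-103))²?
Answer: 101868649/10609 ≈ 9602.1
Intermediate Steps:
(98 + 1/(-103))² = (98 - 1/103)² = (10093/103)² = 101868649/10609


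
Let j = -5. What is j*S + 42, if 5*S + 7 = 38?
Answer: 11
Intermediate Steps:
S = 31/5 (S = -7/5 + (1/5)*38 = -7/5 + 38/5 = 31/5 ≈ 6.2000)
j*S + 42 = -5*31/5 + 42 = -31 + 42 = 11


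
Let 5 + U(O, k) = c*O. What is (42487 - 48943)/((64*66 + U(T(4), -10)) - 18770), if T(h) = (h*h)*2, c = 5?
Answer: 2152/4797 ≈ 0.44861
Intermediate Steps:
T(h) = 2*h² (T(h) = h²*2 = 2*h²)
U(O, k) = -5 + 5*O
(42487 - 48943)/((64*66 + U(T(4), -10)) - 18770) = (42487 - 48943)/((64*66 + (-5 + 5*(2*4²))) - 18770) = -6456/((4224 + (-5 + 5*(2*16))) - 18770) = -6456/((4224 + (-5 + 5*32)) - 18770) = -6456/((4224 + (-5 + 160)) - 18770) = -6456/((4224 + 155) - 18770) = -6456/(4379 - 18770) = -6456/(-14391) = -6456*(-1/14391) = 2152/4797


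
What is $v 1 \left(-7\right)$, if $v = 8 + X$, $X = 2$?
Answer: $-70$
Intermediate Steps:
$v = 10$ ($v = 8 + 2 = 10$)
$v 1 \left(-7\right) = 10 \cdot 1 \left(-7\right) = 10 \left(-7\right) = -70$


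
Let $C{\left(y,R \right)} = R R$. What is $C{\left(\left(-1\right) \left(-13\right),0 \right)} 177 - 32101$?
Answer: $-32101$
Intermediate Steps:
$C{\left(y,R \right)} = R^{2}$
$C{\left(\left(-1\right) \left(-13\right),0 \right)} 177 - 32101 = 0^{2} \cdot 177 - 32101 = 0 \cdot 177 - 32101 = 0 - 32101 = -32101$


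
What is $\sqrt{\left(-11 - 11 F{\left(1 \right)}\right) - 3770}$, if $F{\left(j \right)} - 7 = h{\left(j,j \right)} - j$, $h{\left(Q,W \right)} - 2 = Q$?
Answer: $2 i \sqrt{970} \approx 62.29 i$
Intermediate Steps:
$h{\left(Q,W \right)} = 2 + Q$
$F{\left(j \right)} = 9$ ($F{\left(j \right)} = 7 + \left(\left(2 + j\right) - j\right) = 7 + 2 = 9$)
$\sqrt{\left(-11 - 11 F{\left(1 \right)}\right) - 3770} = \sqrt{\left(-11 - 99\right) - 3770} = \sqrt{-110 - 3770} = \sqrt{-3880} = 2 i \sqrt{970}$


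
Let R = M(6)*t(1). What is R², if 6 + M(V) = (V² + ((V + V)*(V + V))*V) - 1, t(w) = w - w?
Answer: 0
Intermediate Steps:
t(w) = 0
M(V) = -7 + V² + 4*V³ (M(V) = -6 + ((V² + ((V + V)*(V + V))*V) - 1) = -6 + ((V² + ((2*V)*(2*V))*V) - 1) = -6 + ((V² + (4*V²)*V) - 1) = -6 + ((V² + 4*V³) - 1) = -6 + (-1 + V² + 4*V³) = -7 + V² + 4*V³)
R = 0 (R = (-7 + 6² + 4*6³)*0 = (-7 + 36 + 4*216)*0 = (-7 + 36 + 864)*0 = 893*0 = 0)
R² = 0² = 0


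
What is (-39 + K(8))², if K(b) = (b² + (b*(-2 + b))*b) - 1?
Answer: 166464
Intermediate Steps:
K(b) = -1 + b² + b²*(-2 + b) (K(b) = (b² + b²*(-2 + b)) - 1 = -1 + b² + b²*(-2 + b))
(-39 + K(8))² = (-39 + (-1 + 8³ - 1*8²))² = (-39 + (-1 + 512 - 1*64))² = (-39 + (-1 + 512 - 64))² = (-39 + 447)² = 408² = 166464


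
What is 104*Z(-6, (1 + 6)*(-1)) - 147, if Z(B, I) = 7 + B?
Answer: -43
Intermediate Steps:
104*Z(-6, (1 + 6)*(-1)) - 147 = 104*(7 - 6) - 147 = 104*1 - 147 = 104 - 147 = -43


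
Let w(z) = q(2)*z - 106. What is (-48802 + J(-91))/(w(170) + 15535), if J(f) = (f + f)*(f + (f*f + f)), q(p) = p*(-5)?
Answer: -1522820/13729 ≈ -110.92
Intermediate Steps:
q(p) = -5*p
J(f) = 2*f*(f**2 + 2*f) (J(f) = (2*f)*(f + (f**2 + f)) = (2*f)*(f + (f + f**2)) = (2*f)*(f**2 + 2*f) = 2*f*(f**2 + 2*f))
w(z) = -106 - 10*z (w(z) = (-5*2)*z - 106 = -10*z - 106 = -106 - 10*z)
(-48802 + J(-91))/(w(170) + 15535) = (-48802 + 2*(-91)**2*(2 - 91))/((-106 - 10*170) + 15535) = (-48802 + 2*8281*(-89))/((-106 - 1700) + 15535) = (-48802 - 1474018)/(-1806 + 15535) = -1522820/13729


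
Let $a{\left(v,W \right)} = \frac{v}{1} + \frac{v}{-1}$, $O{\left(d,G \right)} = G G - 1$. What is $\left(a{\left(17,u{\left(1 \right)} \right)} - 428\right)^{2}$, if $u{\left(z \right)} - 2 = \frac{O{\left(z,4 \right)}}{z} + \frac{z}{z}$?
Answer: $183184$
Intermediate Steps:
$O{\left(d,G \right)} = -1 + G^{2}$ ($O{\left(d,G \right)} = G^{2} - 1 = -1 + G^{2}$)
$u{\left(z \right)} = 3 + \frac{15}{z}$ ($u{\left(z \right)} = 2 + \left(\frac{-1 + 4^{2}}{z} + \frac{z}{z}\right) = 2 + \left(\frac{-1 + 16}{z} + 1\right) = 2 + \left(\frac{15}{z} + 1\right) = 2 + \left(1 + \frac{15}{z}\right) = 3 + \frac{15}{z}$)
$a{\left(v,W \right)} = 0$ ($a{\left(v,W \right)} = v 1 + v \left(-1\right) = v - v = 0$)
$\left(a{\left(17,u{\left(1 \right)} \right)} - 428\right)^{2} = \left(0 - 428\right)^{2} = \left(-428\right)^{2} = 183184$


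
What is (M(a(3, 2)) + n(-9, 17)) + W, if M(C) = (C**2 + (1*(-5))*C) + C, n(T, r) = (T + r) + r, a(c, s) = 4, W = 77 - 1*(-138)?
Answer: 240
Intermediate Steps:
W = 215 (W = 77 + 138 = 215)
n(T, r) = T + 2*r
M(C) = C**2 - 4*C (M(C) = (C**2 - 5*C) + C = C**2 - 4*C)
(M(a(3, 2)) + n(-9, 17)) + W = (4*(-4 + 4) + (-9 + 2*17)) + 215 = (4*0 + (-9 + 34)) + 215 = (0 + 25) + 215 = 25 + 215 = 240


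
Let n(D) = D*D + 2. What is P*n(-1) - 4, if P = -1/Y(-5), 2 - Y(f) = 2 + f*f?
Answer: -97/25 ≈ -3.8800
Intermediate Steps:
Y(f) = -f² (Y(f) = 2 - (2 + f*f) = 2 - (2 + f²) = 2 + (-2 - f²) = -f²)
n(D) = 2 + D² (n(D) = D² + 2 = 2 + D²)
P = 1/25 (P = -1/((-1*(-5)²)) = -1/((-1*25)) = -1/(-25) = -1*(-1/25) = 1/25 ≈ 0.040000)
P*n(-1) - 4 = (2 + (-1)²)/25 - 4 = (2 + 1)/25 - 4 = (1/25)*3 - 4 = 3/25 - 4 = -97/25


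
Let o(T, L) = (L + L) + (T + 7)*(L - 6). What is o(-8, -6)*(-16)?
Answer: 0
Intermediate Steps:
o(T, L) = 2*L + (-6 + L)*(7 + T) (o(T, L) = 2*L + (7 + T)*(-6 + L) = 2*L + (-6 + L)*(7 + T))
o(-8, -6)*(-16) = (-42 - 6*(-8) + 9*(-6) - 6*(-8))*(-16) = (-42 + 48 - 54 + 48)*(-16) = 0*(-16) = 0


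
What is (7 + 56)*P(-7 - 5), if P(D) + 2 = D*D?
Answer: 8946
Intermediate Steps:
P(D) = -2 + D² (P(D) = -2 + D*D = -2 + D²)
(7 + 56)*P(-7 - 5) = (7 + 56)*(-2 + (-7 - 5)²) = 63*(-2 + (-12)²) = 63*(-2 + 144) = 63*142 = 8946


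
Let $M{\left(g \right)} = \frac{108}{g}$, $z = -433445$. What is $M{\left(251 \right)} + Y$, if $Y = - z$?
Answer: $\frac{108794803}{251} \approx 4.3345 \cdot 10^{5}$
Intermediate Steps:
$Y = 433445$ ($Y = \left(-1\right) \left(-433445\right) = 433445$)
$M{\left(251 \right)} + Y = \frac{108}{251} + 433445 = \frac{108794803}{251}$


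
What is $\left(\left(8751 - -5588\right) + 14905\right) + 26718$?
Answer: $55962$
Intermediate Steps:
$\left(\left(8751 - -5588\right) + 14905\right) + 26718 = \left(\left(8751 + 5588\right) + 14905\right) + 26718 = \left(14339 + 14905\right) + 26718 = 29244 + 26718 = 55962$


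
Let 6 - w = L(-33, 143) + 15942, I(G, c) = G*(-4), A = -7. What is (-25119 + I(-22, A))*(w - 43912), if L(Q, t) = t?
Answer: 1501634721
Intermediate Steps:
I(G, c) = -4*G
w = -16079 (w = 6 - (143 + 15942) = 6 - 1*16085 = 6 - 16085 = -16079)
(-25119 + I(-22, A))*(w - 43912) = (-25119 - 4*(-22))*(-16079 - 43912) = (-25119 + 88)*(-59991) = -25031*(-59991) = 1501634721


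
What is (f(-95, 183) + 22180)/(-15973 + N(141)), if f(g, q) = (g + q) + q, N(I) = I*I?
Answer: 22451/3908 ≈ 5.7449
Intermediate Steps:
N(I) = I**2
f(g, q) = g + 2*q
(f(-95, 183) + 22180)/(-15973 + N(141)) = ((-95 + 2*183) + 22180)/(-15973 + 141**2) = ((-95 + 366) + 22180)/(-15973 + 19881) = (271 + 22180)/3908 = 22451*(1/3908) = 22451/3908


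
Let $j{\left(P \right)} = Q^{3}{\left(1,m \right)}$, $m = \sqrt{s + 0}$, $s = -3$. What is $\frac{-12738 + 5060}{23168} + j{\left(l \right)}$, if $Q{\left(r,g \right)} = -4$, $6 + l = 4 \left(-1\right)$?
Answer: $- \frac{745215}{11584} \approx -64.331$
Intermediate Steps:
$l = -10$ ($l = -6 + 4 \left(-1\right) = -6 - 4 = -10$)
$m = i \sqrt{3}$ ($m = \sqrt{-3 + 0} = \sqrt{-3} = i \sqrt{3} \approx 1.732 i$)
$j{\left(P \right)} = -64$ ($j{\left(P \right)} = \left(-4\right)^{3} = -64$)
$\frac{-12738 + 5060}{23168} + j{\left(l \right)} = \frac{-12738 + 5060}{23168} - 64 = \left(-7678\right) \frac{1}{23168} - 64 = - \frac{3839}{11584} - 64 = - \frac{745215}{11584}$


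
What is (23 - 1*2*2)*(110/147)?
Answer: 2090/147 ≈ 14.218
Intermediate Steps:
(23 - 1*2*2)*(110/147) = (23 - 2*2)*(110*(1/147)) = (23 - 4)*(110/147) = 19*(110/147) = 2090/147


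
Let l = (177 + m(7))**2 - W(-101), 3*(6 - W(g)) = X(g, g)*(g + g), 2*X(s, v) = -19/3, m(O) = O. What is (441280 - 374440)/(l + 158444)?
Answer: 120312/346513 ≈ 0.34721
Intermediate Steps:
X(s, v) = -19/6 (X(s, v) = (-19/3)/2 = (-19*1/3)/2 = (1/2)*(-19/3) = -19/6)
W(g) = 6 + 19*g/9 (W(g) = 6 - (-19)*(g + g)/18 = 6 - (-19)*2*g/18 = 6 - (-19)*g/9 = 6 + 19*g/9)
l = 306569/9 (l = (177 + 7)**2 - (6 + (19/9)*(-101)) = 184**2 - (6 - 1919/9) = 33856 - 1*(-1865/9) = 33856 + 1865/9 = 306569/9 ≈ 34063.)
(441280 - 374440)/(l + 158444) = (441280 - 374440)/(306569/9 + 158444) = 66840/(1732565/9) = 66840*(9/1732565) = 120312/346513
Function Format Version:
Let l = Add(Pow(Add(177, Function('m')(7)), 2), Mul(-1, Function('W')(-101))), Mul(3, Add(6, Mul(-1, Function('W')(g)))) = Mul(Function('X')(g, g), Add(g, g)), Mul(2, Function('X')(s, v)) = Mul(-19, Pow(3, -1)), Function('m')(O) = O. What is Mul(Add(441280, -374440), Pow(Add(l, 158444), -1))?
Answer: Rational(120312, 346513) ≈ 0.34721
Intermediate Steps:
Function('X')(s, v) = Rational(-19, 6) (Function('X')(s, v) = Mul(Rational(1, 2), Mul(-19, Pow(3, -1))) = Mul(Rational(1, 2), Mul(-19, Rational(1, 3))) = Mul(Rational(1, 2), Rational(-19, 3)) = Rational(-19, 6))
Function('W')(g) = Add(6, Mul(Rational(19, 9), g)) (Function('W')(g) = Add(6, Mul(Rational(-1, 3), Mul(Rational(-19, 6), Add(g, g)))) = Add(6, Mul(Rational(-1, 3), Mul(Rational(-19, 6), Mul(2, g)))) = Add(6, Mul(Rational(-1, 3), Mul(Rational(-19, 3), g))) = Add(6, Mul(Rational(19, 9), g)))
l = Rational(306569, 9) (l = Add(Pow(Add(177, 7), 2), Mul(-1, Add(6, Mul(Rational(19, 9), -101)))) = Add(Pow(184, 2), Mul(-1, Add(6, Rational(-1919, 9)))) = Add(33856, Mul(-1, Rational(-1865, 9))) = Add(33856, Rational(1865, 9)) = Rational(306569, 9) ≈ 34063.)
Mul(Add(441280, -374440), Pow(Add(l, 158444), -1)) = Mul(Add(441280, -374440), Pow(Add(Rational(306569, 9), 158444), -1)) = Mul(66840, Pow(Rational(1732565, 9), -1)) = Mul(66840, Rational(9, 1732565)) = Rational(120312, 346513)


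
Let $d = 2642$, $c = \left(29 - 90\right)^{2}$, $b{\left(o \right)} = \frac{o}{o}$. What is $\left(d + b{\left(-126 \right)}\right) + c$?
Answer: $6364$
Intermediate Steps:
$b{\left(o \right)} = 1$
$c = 3721$ ($c = \left(-61\right)^{2} = 3721$)
$\left(d + b{\left(-126 \right)}\right) + c = \left(2642 + 1\right) + 3721 = 2643 + 3721 = 6364$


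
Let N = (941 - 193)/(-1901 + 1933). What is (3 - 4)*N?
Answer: -187/8 ≈ -23.375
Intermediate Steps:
N = 187/8 (N = 748/32 = 748*(1/32) = 187/8 ≈ 23.375)
(3 - 4)*N = (3 - 4)*(187/8) = -1*187/8 = -187/8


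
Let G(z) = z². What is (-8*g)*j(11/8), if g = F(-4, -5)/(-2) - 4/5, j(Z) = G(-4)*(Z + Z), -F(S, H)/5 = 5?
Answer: -20592/5 ≈ -4118.4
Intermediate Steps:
F(S, H) = -25 (F(S, H) = -5*5 = -25)
j(Z) = 32*Z (j(Z) = (-4)²*(Z + Z) = 16*(2*Z) = 32*Z)
g = 117/10 (g = -25/(-2) - 4/5 = -25*(-½) - 4*⅕ = 25/2 - ⅘ = 117/10 ≈ 11.700)
(-8*g)*j(11/8) = (-8*117/10)*(32*(11/8)) = -14976*11*(⅛)/5 = -14976*11/(5*8) = -468/5*44 = -20592/5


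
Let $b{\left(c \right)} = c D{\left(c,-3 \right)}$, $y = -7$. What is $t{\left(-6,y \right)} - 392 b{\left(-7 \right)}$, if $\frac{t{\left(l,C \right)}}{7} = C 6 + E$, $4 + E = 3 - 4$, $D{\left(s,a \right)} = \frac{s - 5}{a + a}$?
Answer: $5159$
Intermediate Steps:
$D{\left(s,a \right)} = \frac{-5 + s}{2 a}$
$E = -5$ ($E = -4 + \left(3 - 4\right) = -4 - 1 = -5$)
$t{\left(l,C \right)} = -35 + 42 C$ ($t{\left(l,C \right)} = 7 \left(C 6 - 5\right) = 7 \left(6 C - 5\right) = 7 \left(-5 + 6 C\right) = -35 + 42 C$)
$b{\left(c \right)} = c \left(\frac{5}{6} - \frac{c}{6}\right)$ ($b{\left(c \right)} = c \frac{-5 + c}{2 \left(-3\right)} = c \frac{1}{2} \left(- \frac{1}{3}\right) \left(-5 + c\right) = c \left(\frac{5}{6} - \frac{c}{6}\right)$)
$t{\left(-6,y \right)} - 392 b{\left(-7 \right)} = \left(-35 + 42 \left(-7\right)\right) - 392 \cdot \frac{1}{6} \left(-7\right) \left(5 - -7\right) = \left(-35 - 294\right) - 392 \cdot \frac{1}{6} \left(-7\right) \left(5 + 7\right) = -329 - 392 \cdot \frac{1}{6} \left(-7\right) 12 = -329 - -5488 = -329 + 5488 = 5159$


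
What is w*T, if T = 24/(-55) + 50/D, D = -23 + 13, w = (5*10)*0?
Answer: 0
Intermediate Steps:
w = 0 (w = 50*0 = 0)
D = -10
T = -299/55 (T = 24/(-55) + 50/(-10) = 24*(-1/55) + 50*(-1/10) = -24/55 - 5 = -299/55 ≈ -5.4364)
w*T = 0*(-299/55) = 0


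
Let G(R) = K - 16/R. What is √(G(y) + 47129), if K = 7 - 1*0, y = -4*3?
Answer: 2*√106059/3 ≈ 217.11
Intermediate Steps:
y = -12
K = 7 (K = 7 + 0 = 7)
G(R) = 7 - 16/R
√(G(y) + 47129) = √((7 - 16/(-12)) + 47129) = √((7 - 16*(-1/12)) + 47129) = √((7 + 4/3) + 47129) = √(25/3 + 47129) = √(141412/3) = 2*√106059/3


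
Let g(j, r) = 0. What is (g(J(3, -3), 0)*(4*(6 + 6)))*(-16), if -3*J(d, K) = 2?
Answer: 0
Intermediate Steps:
J(d, K) = -⅔ (J(d, K) = -⅓*2 = -⅔)
(g(J(3, -3), 0)*(4*(6 + 6)))*(-16) = (0*(4*(6 + 6)))*(-16) = (0*(4*12))*(-16) = (0*48)*(-16) = 0*(-16) = 0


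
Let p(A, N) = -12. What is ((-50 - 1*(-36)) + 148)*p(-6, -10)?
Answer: -1608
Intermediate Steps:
((-50 - 1*(-36)) + 148)*p(-6, -10) = ((-50 - 1*(-36)) + 148)*(-12) = ((-50 + 36) + 148)*(-12) = (-14 + 148)*(-12) = 134*(-12) = -1608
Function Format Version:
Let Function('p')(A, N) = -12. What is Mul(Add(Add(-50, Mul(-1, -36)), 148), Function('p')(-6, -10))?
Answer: -1608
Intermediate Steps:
Mul(Add(Add(-50, Mul(-1, -36)), 148), Function('p')(-6, -10)) = Mul(Add(Add(-50, Mul(-1, -36)), 148), -12) = Mul(Add(Add(-50, 36), 148), -12) = Mul(Add(-14, 148), -12) = Mul(134, -12) = -1608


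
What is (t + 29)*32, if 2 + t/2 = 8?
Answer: 1312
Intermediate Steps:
t = 12 (t = -4 + 2*8 = -4 + 16 = 12)
(t + 29)*32 = (12 + 29)*32 = 41*32 = 1312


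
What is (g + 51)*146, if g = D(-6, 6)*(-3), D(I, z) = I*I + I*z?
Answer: 7446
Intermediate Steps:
D(I, z) = I**2 + I*z
g = 0 (g = -6*(-6 + 6)*(-3) = -6*0*(-3) = 0*(-3) = 0)
(g + 51)*146 = (0 + 51)*146 = 51*146 = 7446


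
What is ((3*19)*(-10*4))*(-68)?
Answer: 155040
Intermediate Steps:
((3*19)*(-10*4))*(-68) = (57*(-40))*(-68) = -2280*(-68) = 155040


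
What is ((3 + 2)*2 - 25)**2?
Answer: 225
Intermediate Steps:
((3 + 2)*2 - 25)**2 = (5*2 - 25)**2 = (10 - 25)**2 = (-15)**2 = 225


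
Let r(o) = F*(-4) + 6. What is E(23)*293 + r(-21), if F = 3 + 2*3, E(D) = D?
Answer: 6709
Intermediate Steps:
F = 9 (F = 3 + 6 = 9)
r(o) = -30 (r(o) = 9*(-4) + 6 = -36 + 6 = -30)
E(23)*293 + r(-21) = 23*293 - 30 = 6739 - 30 = 6709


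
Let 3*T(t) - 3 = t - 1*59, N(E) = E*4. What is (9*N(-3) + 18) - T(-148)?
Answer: -22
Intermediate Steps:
N(E) = 4*E
T(t) = -56/3 + t/3 (T(t) = 1 + (t - 1*59)/3 = 1 + (t - 59)/3 = 1 + (-59 + t)/3 = 1 + (-59/3 + t/3) = -56/3 + t/3)
(9*N(-3) + 18) - T(-148) = (9*(4*(-3)) + 18) - (-56/3 + (⅓)*(-148)) = (9*(-12) + 18) - (-56/3 - 148/3) = (-108 + 18) - 1*(-68) = -90 + 68 = -22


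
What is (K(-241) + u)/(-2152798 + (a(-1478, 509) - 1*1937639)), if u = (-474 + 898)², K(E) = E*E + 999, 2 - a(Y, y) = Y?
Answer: -238856/4088957 ≈ -0.058415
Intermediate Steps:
a(Y, y) = 2 - Y
K(E) = 999 + E² (K(E) = E² + 999 = 999 + E²)
u = 179776 (u = 424² = 179776)
(K(-241) + u)/(-2152798 + (a(-1478, 509) - 1*1937639)) = ((999 + (-241)²) + 179776)/(-2152798 + ((2 - 1*(-1478)) - 1*1937639)) = ((999 + 58081) + 179776)/(-2152798 + ((2 + 1478) - 1937639)) = (59080 + 179776)/(-2152798 + (1480 - 1937639)) = 238856/(-2152798 - 1936159) = 238856/(-4088957) = 238856*(-1/4088957) = -238856/4088957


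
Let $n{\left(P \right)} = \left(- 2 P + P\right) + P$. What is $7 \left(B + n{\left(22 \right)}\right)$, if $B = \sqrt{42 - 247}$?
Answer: $7 i \sqrt{205} \approx 100.22 i$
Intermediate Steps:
$B = i \sqrt{205}$ ($B = \sqrt{-205} = i \sqrt{205} \approx 14.318 i$)
$n{\left(P \right)} = 0$ ($n{\left(P \right)} = - P + P = 0$)
$7 \left(B + n{\left(22 \right)}\right) = 7 \left(i \sqrt{205} + 0\right) = 7 i \sqrt{205}$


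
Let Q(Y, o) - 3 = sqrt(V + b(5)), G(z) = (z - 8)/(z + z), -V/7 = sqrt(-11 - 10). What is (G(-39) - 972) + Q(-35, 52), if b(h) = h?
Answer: -75535/78 + sqrt(5 - 7*I*sqrt(21)) ≈ -964.07 - 3.7058*I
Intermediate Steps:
V = -7*I*sqrt(21) (V = -7*sqrt(-11 - 10) = -7*I*sqrt(21) ≈ -32.078*I)
G(z) = (-8 + z)/(2*z) (G(z) = (-8 + z)/((2*z)) = (-8 + z)*(1/(2*z)) = (-8 + z)/(2*z))
Q(Y, o) = 3 + sqrt(5 - 7*I*sqrt(21)) (Q(Y, o) = 3 + sqrt(-7*I*sqrt(21) + 5) = 3 + sqrt(5 - 7*I*sqrt(21)))
(G(-39) - 972) + Q(-35, 52) = ((1/2)*(-8 - 39)/(-39) - 972) + (3 + sqrt(5 - 7*I*sqrt(21))) = ((1/2)*(-1/39)*(-47) - 972) + (3 + sqrt(5 - 7*I*sqrt(21))) = (47/78 - 972) + (3 + sqrt(5 - 7*I*sqrt(21))) = -75769/78 + (3 + sqrt(5 - 7*I*sqrt(21))) = -75535/78 + sqrt(5 - 7*I*sqrt(21))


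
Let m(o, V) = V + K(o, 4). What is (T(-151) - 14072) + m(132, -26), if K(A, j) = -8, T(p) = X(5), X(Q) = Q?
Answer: -14101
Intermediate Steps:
T(p) = 5
m(o, V) = -8 + V (m(o, V) = V - 8 = -8 + V)
(T(-151) - 14072) + m(132, -26) = (5 - 14072) + (-8 - 26) = -14067 - 34 = -14101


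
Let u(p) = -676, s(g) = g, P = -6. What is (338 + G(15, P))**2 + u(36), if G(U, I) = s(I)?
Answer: 109548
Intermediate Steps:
G(U, I) = I
(338 + G(15, P))**2 + u(36) = (338 - 6)**2 - 676 = 332**2 - 676 = 110224 - 676 = 109548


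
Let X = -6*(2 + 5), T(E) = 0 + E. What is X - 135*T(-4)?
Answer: 498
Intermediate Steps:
T(E) = E
X = -42 (X = -6*7 = -42)
X - 135*T(-4) = -42 - 135*(-4) = -42 + 540 = 498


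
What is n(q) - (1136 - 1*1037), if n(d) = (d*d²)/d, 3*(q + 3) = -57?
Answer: 385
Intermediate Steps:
q = -22 (q = -3 + (⅓)*(-57) = -3 - 19 = -22)
n(d) = d² (n(d) = d³/d = d²)
n(q) - (1136 - 1*1037) = (-22)² - (1136 - 1*1037) = 484 - (1136 - 1037) = 484 - 1*99 = 484 - 99 = 385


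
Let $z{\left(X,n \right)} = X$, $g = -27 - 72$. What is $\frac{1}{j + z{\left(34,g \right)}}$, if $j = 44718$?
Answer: $\frac{1}{44752} \approx 2.2345 \cdot 10^{-5}$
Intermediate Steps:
$g = -99$ ($g = -27 - 72 = -99$)
$\frac{1}{j + z{\left(34,g \right)}} = \frac{1}{44718 + 34} = \frac{1}{44752}$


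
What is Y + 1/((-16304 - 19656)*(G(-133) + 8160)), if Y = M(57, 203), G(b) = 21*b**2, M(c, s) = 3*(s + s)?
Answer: 16627476867119/13651458840 ≈ 1218.0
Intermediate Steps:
M(c, s) = 6*s (M(c, s) = 3*(2*s) = 6*s)
Y = 1218 (Y = 6*203 = 1218)
Y + 1/((-16304 - 19656)*(G(-133) + 8160)) = 1218 + 1/((-16304 - 19656)*(21*(-133)**2 + 8160)) = 1218 + 1/(-35960*(21*17689 + 8160)) = 1218 + 1/(-35960*(371469 + 8160)) = 1218 + 1/(-35960*379629) = 1218 + 1/(-13651458840) = 1218 - 1/13651458840 = 16627476867119/13651458840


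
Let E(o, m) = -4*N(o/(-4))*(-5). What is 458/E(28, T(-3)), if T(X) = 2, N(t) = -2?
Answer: -229/20 ≈ -11.450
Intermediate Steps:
E(o, m) = -40 (E(o, m) = -4*(-2)*(-5) = 8*(-5) = -40)
458/E(28, T(-3)) = 458/(-40) = 458*(-1/40) = -229/20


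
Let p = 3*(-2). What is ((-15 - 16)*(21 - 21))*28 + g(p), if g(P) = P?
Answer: -6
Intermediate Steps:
p = -6
((-15 - 16)*(21 - 21))*28 + g(p) = ((-15 - 16)*(21 - 21))*28 - 6 = -31*0*28 - 6 = 0*28 - 6 = 0 - 6 = -6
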